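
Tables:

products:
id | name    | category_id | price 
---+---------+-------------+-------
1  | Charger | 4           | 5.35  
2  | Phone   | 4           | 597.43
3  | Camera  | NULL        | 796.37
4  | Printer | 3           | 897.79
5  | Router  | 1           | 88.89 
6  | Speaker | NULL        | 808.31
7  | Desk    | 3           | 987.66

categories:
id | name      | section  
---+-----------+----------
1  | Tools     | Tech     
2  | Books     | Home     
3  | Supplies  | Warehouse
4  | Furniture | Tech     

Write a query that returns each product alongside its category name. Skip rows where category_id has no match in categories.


INNER JOIN keeps only products rows whose category_id matches an id in categories. Walk through each product:
  - product 1 (Charger): category_id=4 -> matches Furniture
  - product 2 (Phone): category_id=4 -> matches Furniture
  - product 3 (Camera): category_id=NULL, no match -> dropped
  - product 4 (Printer): category_id=3 -> matches Supplies
  - product 5 (Router): category_id=1 -> matches Tools
  - product 6 (Speaker): category_id=NULL, no match -> dropped
  - product 7 (Desk): category_id=3 -> matches Supplies
So 2 of 7 rows are dropped.

SQL:
SELECT a.name, b.name AS category
FROM products a
INNER JOIN categories b ON a.category_id = b.id

Result:
name    | category 
--------+----------
Charger | Furniture
Phone   | Furniture
Printer | Supplies 
Router  | Tools    
Desk    | Supplies 


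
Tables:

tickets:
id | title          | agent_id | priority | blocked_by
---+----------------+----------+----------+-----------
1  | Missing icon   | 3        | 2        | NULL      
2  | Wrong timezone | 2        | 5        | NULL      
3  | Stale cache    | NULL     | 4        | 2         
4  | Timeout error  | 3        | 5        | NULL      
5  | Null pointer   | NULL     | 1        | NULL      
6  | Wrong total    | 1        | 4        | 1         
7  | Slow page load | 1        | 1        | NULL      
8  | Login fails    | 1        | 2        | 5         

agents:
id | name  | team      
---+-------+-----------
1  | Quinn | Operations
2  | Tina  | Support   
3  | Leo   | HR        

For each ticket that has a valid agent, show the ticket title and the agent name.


INNER JOIN keeps only tickets rows whose agent_id matches an id in agents. Walk through each ticket:
  - ticket 1 (Missing icon): agent_id=3 -> matches Leo
  - ticket 2 (Wrong timezone): agent_id=2 -> matches Tina
  - ticket 3 (Stale cache): agent_id=NULL, no match -> dropped
  - ticket 4 (Timeout error): agent_id=3 -> matches Leo
  - ticket 5 (Null pointer): agent_id=NULL, no match -> dropped
  - ticket 6 (Wrong total): agent_id=1 -> matches Quinn
  - ticket 7 (Slow page load): agent_id=1 -> matches Quinn
  - ticket 8 (Login fails): agent_id=1 -> matches Quinn
So 2 of 8 rows are dropped.

SQL:
SELECT a.title, b.name AS agent
FROM tickets a
INNER JOIN agents b ON a.agent_id = b.id

Result:
title          | agent
---------------+------
Missing icon   | Leo  
Wrong timezone | Tina 
Timeout error  | Leo  
Wrong total    | Quinn
Slow page load | Quinn
Login fails    | Quinn


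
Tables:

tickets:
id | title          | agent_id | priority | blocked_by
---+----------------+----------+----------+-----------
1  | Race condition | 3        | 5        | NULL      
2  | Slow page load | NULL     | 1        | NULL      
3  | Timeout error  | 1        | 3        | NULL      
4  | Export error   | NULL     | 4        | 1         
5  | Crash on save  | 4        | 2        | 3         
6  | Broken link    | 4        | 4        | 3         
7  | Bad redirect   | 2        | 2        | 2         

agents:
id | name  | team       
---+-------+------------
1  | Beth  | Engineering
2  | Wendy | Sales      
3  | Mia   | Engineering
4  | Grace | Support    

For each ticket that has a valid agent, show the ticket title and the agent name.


INNER JOIN keeps only tickets rows whose agent_id matches an id in agents. Walk through each ticket:
  - ticket 1 (Race condition): agent_id=3 -> matches Mia
  - ticket 2 (Slow page load): agent_id=NULL, no match -> dropped
  - ticket 3 (Timeout error): agent_id=1 -> matches Beth
  - ticket 4 (Export error): agent_id=NULL, no match -> dropped
  - ticket 5 (Crash on save): agent_id=4 -> matches Grace
  - ticket 6 (Broken link): agent_id=4 -> matches Grace
  - ticket 7 (Bad redirect): agent_id=2 -> matches Wendy
So 2 of 7 rows are dropped.

SQL:
SELECT a.title, b.name AS agent
FROM tickets a
INNER JOIN agents b ON a.agent_id = b.id

Result:
title          | agent
---------------+------
Race condition | Mia  
Timeout error  | Beth 
Crash on save  | Grace
Broken link    | Grace
Bad redirect   | Wendy


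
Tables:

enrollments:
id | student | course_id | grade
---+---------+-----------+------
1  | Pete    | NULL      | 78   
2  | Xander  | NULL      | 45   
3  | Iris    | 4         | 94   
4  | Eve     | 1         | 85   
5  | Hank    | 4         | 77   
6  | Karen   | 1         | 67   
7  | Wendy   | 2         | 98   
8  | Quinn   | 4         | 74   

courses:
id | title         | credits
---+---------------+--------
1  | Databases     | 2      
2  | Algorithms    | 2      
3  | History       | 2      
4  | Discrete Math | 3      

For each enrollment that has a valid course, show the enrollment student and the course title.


INNER JOIN keeps only enrollments rows whose course_id matches an id in courses. Walk through each enrollment:
  - enrollment 1 (Pete): course_id=NULL, no match -> dropped
  - enrollment 2 (Xander): course_id=NULL, no match -> dropped
  - enrollment 3 (Iris): course_id=4 -> matches Discrete Math
  - enrollment 4 (Eve): course_id=1 -> matches Databases
  - enrollment 5 (Hank): course_id=4 -> matches Discrete Math
  - enrollment 6 (Karen): course_id=1 -> matches Databases
  - enrollment 7 (Wendy): course_id=2 -> matches Algorithms
  - enrollment 8 (Quinn): course_id=4 -> matches Discrete Math
So 2 of 8 rows are dropped.

SQL:
SELECT a.student, b.title AS course
FROM enrollments a
INNER JOIN courses b ON a.course_id = b.id

Result:
student | course       
--------+--------------
Iris    | Discrete Math
Eve     | Databases    
Hank    | Discrete Math
Karen   | Databases    
Wendy   | Algorithms   
Quinn   | Discrete Math


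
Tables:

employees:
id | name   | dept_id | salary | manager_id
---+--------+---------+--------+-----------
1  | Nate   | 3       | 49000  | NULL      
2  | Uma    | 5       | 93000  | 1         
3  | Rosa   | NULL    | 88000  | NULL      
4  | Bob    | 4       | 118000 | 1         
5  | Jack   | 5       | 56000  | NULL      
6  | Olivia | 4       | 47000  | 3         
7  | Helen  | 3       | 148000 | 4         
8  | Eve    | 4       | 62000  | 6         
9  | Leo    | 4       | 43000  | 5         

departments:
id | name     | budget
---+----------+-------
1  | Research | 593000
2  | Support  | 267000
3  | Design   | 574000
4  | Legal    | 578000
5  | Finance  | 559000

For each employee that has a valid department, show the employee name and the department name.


INNER JOIN keeps only employees rows whose dept_id matches an id in departments. Walk through each employee:
  - employee 1 (Nate): dept_id=3 -> matches Design
  - employee 2 (Uma): dept_id=5 -> matches Finance
  - employee 3 (Rosa): dept_id=NULL, no match -> dropped
  - employee 4 (Bob): dept_id=4 -> matches Legal
  - employee 5 (Jack): dept_id=5 -> matches Finance
  - employee 6 (Olivia): dept_id=4 -> matches Legal
  - employee 7 (Helen): dept_id=3 -> matches Design
  - employee 8 (Eve): dept_id=4 -> matches Legal
  - employee 9 (Leo): dept_id=4 -> matches Legal
So 1 of 9 rows is dropped.

SQL:
SELECT a.name, b.name AS department
FROM employees a
INNER JOIN departments b ON a.dept_id = b.id

Result:
name   | department
-------+-----------
Nate   | Design    
Uma    | Finance   
Bob    | Legal     
Jack   | Finance   
Olivia | Legal     
Helen  | Design    
Eve    | Legal     
Leo    | Legal     


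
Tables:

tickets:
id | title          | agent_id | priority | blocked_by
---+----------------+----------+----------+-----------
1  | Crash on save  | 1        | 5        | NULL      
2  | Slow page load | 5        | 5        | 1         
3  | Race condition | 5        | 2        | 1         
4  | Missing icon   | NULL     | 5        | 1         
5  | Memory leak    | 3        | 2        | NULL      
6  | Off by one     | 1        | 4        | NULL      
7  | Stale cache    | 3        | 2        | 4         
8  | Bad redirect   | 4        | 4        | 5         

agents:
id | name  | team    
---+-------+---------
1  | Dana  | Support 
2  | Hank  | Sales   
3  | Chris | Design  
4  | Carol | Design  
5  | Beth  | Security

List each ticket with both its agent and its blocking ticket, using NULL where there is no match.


Two LEFT JOINs from the same base table tickets: one to agents via agent_id, one to tickets itself via blocked_by. Both are LEFT so every ticket is preserved.
Match against agents:
  - ticket 1 (Crash on save): agent_id=1 -> matches Dana
  - ticket 2 (Slow page load): agent_id=5 -> matches Beth
  - ticket 3 (Race condition): agent_id=5 -> matches Beth
  - ticket 4 (Missing icon): agent_id=NULL, no match -> kept with NULL
  - ticket 5 (Memory leak): agent_id=3 -> matches Chris
  - ticket 6 (Off by one): agent_id=1 -> matches Dana
  - ticket 7 (Stale cache): agent_id=3 -> matches Chris
  - ticket 8 (Bad redirect): agent_id=4 -> matches Carol
Match against tickets (self):
  - ticket 1 (Crash on save): blocked_by=NULL -> NULL
  - ticket 2 (Slow page load): blocked_by=1 -> Crash on save
  - ticket 3 (Race condition): blocked_by=1 -> Crash on save
  - ticket 4 (Missing icon): blocked_by=1 -> Crash on save
  - ticket 5 (Memory leak): blocked_by=NULL -> NULL
  - ticket 6 (Off by one): blocked_by=NULL -> NULL
  - ticket 7 (Stale cache): blocked_by=4 -> Missing icon
  - ticket 8 (Bad redirect): blocked_by=5 -> Memory leak

SQL:
SELECT a.title, b.name AS agent, c.title AS blocked_by
FROM tickets a
LEFT JOIN agents b ON a.agent_id = b.id
LEFT JOIN tickets c ON a.blocked_by = c.id

Result:
title          | agent | blocked_by   
---------------+-------+--------------
Crash on save  | Dana  | NULL         
Slow page load | Beth  | Crash on save
Race condition | Beth  | Crash on save
Missing icon   | NULL  | Crash on save
Memory leak    | Chris | NULL         
Off by one     | Dana  | NULL         
Stale cache    | Chris | Missing icon 
Bad redirect   | Carol | Memory leak  


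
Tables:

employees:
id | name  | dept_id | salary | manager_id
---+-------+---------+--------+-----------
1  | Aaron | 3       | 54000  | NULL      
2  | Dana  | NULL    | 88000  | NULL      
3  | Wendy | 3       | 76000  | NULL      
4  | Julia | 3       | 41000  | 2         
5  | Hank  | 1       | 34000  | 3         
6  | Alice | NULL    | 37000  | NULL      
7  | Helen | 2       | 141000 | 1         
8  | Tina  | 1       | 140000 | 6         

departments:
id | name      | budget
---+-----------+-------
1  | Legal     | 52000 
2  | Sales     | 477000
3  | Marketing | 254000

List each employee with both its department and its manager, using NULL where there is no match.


Two LEFT JOINs from the same base table employees: one to departments via dept_id, one to employees itself via manager_id. Both are LEFT so every employee is preserved.
Match against departments:
  - employee 1 (Aaron): dept_id=3 -> matches Marketing
  - employee 2 (Dana): dept_id=NULL, no match -> kept with NULL
  - employee 3 (Wendy): dept_id=3 -> matches Marketing
  - employee 4 (Julia): dept_id=3 -> matches Marketing
  - employee 5 (Hank): dept_id=1 -> matches Legal
  - employee 6 (Alice): dept_id=NULL, no match -> kept with NULL
  - employee 7 (Helen): dept_id=2 -> matches Sales
  - employee 8 (Tina): dept_id=1 -> matches Legal
Match against employees (self):
  - employee 1 (Aaron): manager_id=NULL -> NULL
  - employee 2 (Dana): manager_id=NULL -> NULL
  - employee 3 (Wendy): manager_id=NULL -> NULL
  - employee 4 (Julia): manager_id=2 -> Dana
  - employee 5 (Hank): manager_id=3 -> Wendy
  - employee 6 (Alice): manager_id=NULL -> NULL
  - employee 7 (Helen): manager_id=1 -> Aaron
  - employee 8 (Tina): manager_id=6 -> Alice

SQL:
SELECT a.name, b.name AS department, c.name AS manager
FROM employees a
LEFT JOIN departments b ON a.dept_id = b.id
LEFT JOIN employees c ON a.manager_id = c.id

Result:
name  | department | manager
------+------------+--------
Aaron | Marketing  | NULL   
Dana  | NULL       | NULL   
Wendy | Marketing  | NULL   
Julia | Marketing  | Dana   
Hank  | Legal      | Wendy  
Alice | NULL       | NULL   
Helen | Sales      | Aaron  
Tina  | Legal      | Alice  


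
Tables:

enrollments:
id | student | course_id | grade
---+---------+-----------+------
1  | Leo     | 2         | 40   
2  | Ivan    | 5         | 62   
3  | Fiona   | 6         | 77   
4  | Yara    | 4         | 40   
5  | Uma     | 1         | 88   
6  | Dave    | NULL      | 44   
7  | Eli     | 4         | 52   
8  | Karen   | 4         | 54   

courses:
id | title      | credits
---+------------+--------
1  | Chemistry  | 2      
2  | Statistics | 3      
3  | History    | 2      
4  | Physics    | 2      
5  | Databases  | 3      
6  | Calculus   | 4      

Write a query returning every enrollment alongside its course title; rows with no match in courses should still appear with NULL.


LEFT JOIN keeps every row from enrollments (the left table); where course_id has no match in courses, the course columns become NULL. Walk through each enrollment:
  - enrollment 1 (Leo): course_id=2 -> matches Statistics
  - enrollment 2 (Ivan): course_id=5 -> matches Databases
  - enrollment 3 (Fiona): course_id=6 -> matches Calculus
  - enrollment 4 (Yara): course_id=4 -> matches Physics
  - enrollment 5 (Uma): course_id=1 -> matches Chemistry
  - enrollment 6 (Dave): course_id=NULL, no match -> kept with NULL
  - enrollment 7 (Eli): course_id=4 -> matches Physics
  - enrollment 8 (Karen): course_id=4 -> matches Physics
All 8 rows appear; 1 has NULL course.

SQL:
SELECT a.student, b.title AS course
FROM enrollments a
LEFT JOIN courses b ON a.course_id = b.id

Result:
student | course    
--------+-----------
Leo     | Statistics
Ivan    | Databases 
Fiona   | Calculus  
Yara    | Physics   
Uma     | Chemistry 
Dave    | NULL      
Eli     | Physics   
Karen   | Physics   


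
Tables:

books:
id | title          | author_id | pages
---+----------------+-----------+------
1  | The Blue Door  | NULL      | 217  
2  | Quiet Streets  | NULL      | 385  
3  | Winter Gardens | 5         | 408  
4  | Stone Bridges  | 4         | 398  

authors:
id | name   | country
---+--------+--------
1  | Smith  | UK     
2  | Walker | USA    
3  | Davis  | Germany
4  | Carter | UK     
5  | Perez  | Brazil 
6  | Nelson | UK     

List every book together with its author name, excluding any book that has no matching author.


INNER JOIN keeps only books rows whose author_id matches an id in authors. Walk through each book:
  - book 1 (The Blue Door): author_id=NULL, no match -> dropped
  - book 2 (Quiet Streets): author_id=NULL, no match -> dropped
  - book 3 (Winter Gardens): author_id=5 -> matches Perez
  - book 4 (Stone Bridges): author_id=4 -> matches Carter
So 2 of 4 rows are dropped.

SQL:
SELECT a.title, b.name AS author
FROM books a
INNER JOIN authors b ON a.author_id = b.id

Result:
title          | author
---------------+-------
Winter Gardens | Perez 
Stone Bridges  | Carter


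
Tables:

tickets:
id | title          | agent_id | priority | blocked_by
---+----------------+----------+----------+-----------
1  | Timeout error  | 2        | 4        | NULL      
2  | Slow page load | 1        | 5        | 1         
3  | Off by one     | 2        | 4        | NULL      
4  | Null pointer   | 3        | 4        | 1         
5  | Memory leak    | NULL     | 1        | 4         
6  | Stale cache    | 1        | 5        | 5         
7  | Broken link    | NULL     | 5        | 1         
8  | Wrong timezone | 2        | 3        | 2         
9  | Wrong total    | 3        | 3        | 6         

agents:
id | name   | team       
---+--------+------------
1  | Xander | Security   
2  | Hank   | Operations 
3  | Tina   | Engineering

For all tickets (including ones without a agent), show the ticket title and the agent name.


LEFT JOIN keeps every row from tickets (the left table); where agent_id has no match in agents, the agent columns become NULL. Walk through each ticket:
  - ticket 1 (Timeout error): agent_id=2 -> matches Hank
  - ticket 2 (Slow page load): agent_id=1 -> matches Xander
  - ticket 3 (Off by one): agent_id=2 -> matches Hank
  - ticket 4 (Null pointer): agent_id=3 -> matches Tina
  - ticket 5 (Memory leak): agent_id=NULL, no match -> kept with NULL
  - ticket 6 (Stale cache): agent_id=1 -> matches Xander
  - ticket 7 (Broken link): agent_id=NULL, no match -> kept with NULL
  - ticket 8 (Wrong timezone): agent_id=2 -> matches Hank
  - ticket 9 (Wrong total): agent_id=3 -> matches Tina
All 9 rows appear; 2 have NULL agent.

SQL:
SELECT a.title, b.name AS agent
FROM tickets a
LEFT JOIN agents b ON a.agent_id = b.id

Result:
title          | agent 
---------------+-------
Timeout error  | Hank  
Slow page load | Xander
Off by one     | Hank  
Null pointer   | Tina  
Memory leak    | NULL  
Stale cache    | Xander
Broken link    | NULL  
Wrong timezone | Hank  
Wrong total    | Tina  


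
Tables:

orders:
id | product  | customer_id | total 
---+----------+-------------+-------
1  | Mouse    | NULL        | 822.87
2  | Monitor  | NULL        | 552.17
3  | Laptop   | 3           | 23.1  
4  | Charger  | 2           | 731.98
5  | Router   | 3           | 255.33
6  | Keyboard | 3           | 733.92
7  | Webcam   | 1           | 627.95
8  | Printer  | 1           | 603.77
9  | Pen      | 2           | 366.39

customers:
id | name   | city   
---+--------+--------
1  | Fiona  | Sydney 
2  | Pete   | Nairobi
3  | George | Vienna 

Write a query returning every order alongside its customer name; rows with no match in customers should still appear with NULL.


LEFT JOIN keeps every row from orders (the left table); where customer_id has no match in customers, the customer columns become NULL. Walk through each order:
  - order 1 (Mouse): customer_id=NULL, no match -> kept with NULL
  - order 2 (Monitor): customer_id=NULL, no match -> kept with NULL
  - order 3 (Laptop): customer_id=3 -> matches George
  - order 4 (Charger): customer_id=2 -> matches Pete
  - order 5 (Router): customer_id=3 -> matches George
  - order 6 (Keyboard): customer_id=3 -> matches George
  - order 7 (Webcam): customer_id=1 -> matches Fiona
  - order 8 (Printer): customer_id=1 -> matches Fiona
  - order 9 (Pen): customer_id=2 -> matches Pete
All 9 rows appear; 2 have NULL customer.

SQL:
SELECT a.product, b.name AS customer
FROM orders a
LEFT JOIN customers b ON a.customer_id = b.id

Result:
product  | customer
---------+---------
Mouse    | NULL    
Monitor  | NULL    
Laptop   | George  
Charger  | Pete    
Router   | George  
Keyboard | George  
Webcam   | Fiona   
Printer  | Fiona   
Pen      | Pete    


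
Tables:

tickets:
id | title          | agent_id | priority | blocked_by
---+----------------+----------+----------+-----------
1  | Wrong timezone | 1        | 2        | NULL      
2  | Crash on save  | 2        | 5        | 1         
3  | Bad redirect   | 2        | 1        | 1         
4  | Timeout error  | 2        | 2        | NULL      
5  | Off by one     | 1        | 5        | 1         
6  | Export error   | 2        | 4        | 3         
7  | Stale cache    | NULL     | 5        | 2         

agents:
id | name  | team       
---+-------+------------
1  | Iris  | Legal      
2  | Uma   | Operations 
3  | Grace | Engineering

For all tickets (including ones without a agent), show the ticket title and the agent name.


LEFT JOIN keeps every row from tickets (the left table); where agent_id has no match in agents, the agent columns become NULL. Walk through each ticket:
  - ticket 1 (Wrong timezone): agent_id=1 -> matches Iris
  - ticket 2 (Crash on save): agent_id=2 -> matches Uma
  - ticket 3 (Bad redirect): agent_id=2 -> matches Uma
  - ticket 4 (Timeout error): agent_id=2 -> matches Uma
  - ticket 5 (Off by one): agent_id=1 -> matches Iris
  - ticket 6 (Export error): agent_id=2 -> matches Uma
  - ticket 7 (Stale cache): agent_id=NULL, no match -> kept with NULL
All 7 rows appear; 1 has NULL agent.

SQL:
SELECT a.title, b.name AS agent
FROM tickets a
LEFT JOIN agents b ON a.agent_id = b.id

Result:
title          | agent
---------------+------
Wrong timezone | Iris 
Crash on save  | Uma  
Bad redirect   | Uma  
Timeout error  | Uma  
Off by one     | Iris 
Export error   | Uma  
Stale cache    | NULL 


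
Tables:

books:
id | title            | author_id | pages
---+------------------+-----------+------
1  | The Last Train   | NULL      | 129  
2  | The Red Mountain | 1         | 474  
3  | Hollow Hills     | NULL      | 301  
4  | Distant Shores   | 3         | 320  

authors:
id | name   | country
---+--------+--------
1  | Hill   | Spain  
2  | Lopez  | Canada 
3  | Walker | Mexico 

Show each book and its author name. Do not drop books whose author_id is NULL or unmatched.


LEFT JOIN keeps every row from books (the left table); where author_id has no match in authors, the author columns become NULL. Walk through each book:
  - book 1 (The Last Train): author_id=NULL, no match -> kept with NULL
  - book 2 (The Red Mountain): author_id=1 -> matches Hill
  - book 3 (Hollow Hills): author_id=NULL, no match -> kept with NULL
  - book 4 (Distant Shores): author_id=3 -> matches Walker
All 4 rows appear; 2 have NULL author.

SQL:
SELECT a.title, b.name AS author
FROM books a
LEFT JOIN authors b ON a.author_id = b.id

Result:
title            | author
-----------------+-------
The Last Train   | NULL  
The Red Mountain | Hill  
Hollow Hills     | NULL  
Distant Shores   | Walker


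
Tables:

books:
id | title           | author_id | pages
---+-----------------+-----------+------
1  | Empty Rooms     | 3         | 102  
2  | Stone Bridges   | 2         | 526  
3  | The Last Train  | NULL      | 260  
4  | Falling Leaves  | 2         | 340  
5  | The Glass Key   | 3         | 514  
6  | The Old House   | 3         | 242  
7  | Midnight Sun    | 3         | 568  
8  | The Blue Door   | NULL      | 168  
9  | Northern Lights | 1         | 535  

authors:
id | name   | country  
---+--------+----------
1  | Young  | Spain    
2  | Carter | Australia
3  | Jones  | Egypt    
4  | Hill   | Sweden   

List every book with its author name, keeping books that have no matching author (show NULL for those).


LEFT JOIN keeps every row from books (the left table); where author_id has no match in authors, the author columns become NULL. Walk through each book:
  - book 1 (Empty Rooms): author_id=3 -> matches Jones
  - book 2 (Stone Bridges): author_id=2 -> matches Carter
  - book 3 (The Last Train): author_id=NULL, no match -> kept with NULL
  - book 4 (Falling Leaves): author_id=2 -> matches Carter
  - book 5 (The Glass Key): author_id=3 -> matches Jones
  - book 6 (The Old House): author_id=3 -> matches Jones
  - book 7 (Midnight Sun): author_id=3 -> matches Jones
  - book 8 (The Blue Door): author_id=NULL, no match -> kept with NULL
  - book 9 (Northern Lights): author_id=1 -> matches Young
All 9 rows appear; 2 have NULL author.

SQL:
SELECT a.title, b.name AS author
FROM books a
LEFT JOIN authors b ON a.author_id = b.id

Result:
title           | author
----------------+-------
Empty Rooms     | Jones 
Stone Bridges   | Carter
The Last Train  | NULL  
Falling Leaves  | Carter
The Glass Key   | Jones 
The Old House   | Jones 
Midnight Sun    | Jones 
The Blue Door   | NULL  
Northern Lights | Young 


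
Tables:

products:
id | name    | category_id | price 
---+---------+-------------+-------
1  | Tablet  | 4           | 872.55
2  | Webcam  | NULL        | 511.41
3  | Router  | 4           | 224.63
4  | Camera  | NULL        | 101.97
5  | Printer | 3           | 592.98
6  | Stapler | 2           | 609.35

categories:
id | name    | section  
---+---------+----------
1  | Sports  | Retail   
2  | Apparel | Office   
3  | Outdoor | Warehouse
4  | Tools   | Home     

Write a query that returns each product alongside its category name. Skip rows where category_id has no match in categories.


INNER JOIN keeps only products rows whose category_id matches an id in categories. Walk through each product:
  - product 1 (Tablet): category_id=4 -> matches Tools
  - product 2 (Webcam): category_id=NULL, no match -> dropped
  - product 3 (Router): category_id=4 -> matches Tools
  - product 4 (Camera): category_id=NULL, no match -> dropped
  - product 5 (Printer): category_id=3 -> matches Outdoor
  - product 6 (Stapler): category_id=2 -> matches Apparel
So 2 of 6 rows are dropped.

SQL:
SELECT a.name, b.name AS category
FROM products a
INNER JOIN categories b ON a.category_id = b.id

Result:
name    | category
--------+---------
Tablet  | Tools   
Router  | Tools   
Printer | Outdoor 
Stapler | Apparel 


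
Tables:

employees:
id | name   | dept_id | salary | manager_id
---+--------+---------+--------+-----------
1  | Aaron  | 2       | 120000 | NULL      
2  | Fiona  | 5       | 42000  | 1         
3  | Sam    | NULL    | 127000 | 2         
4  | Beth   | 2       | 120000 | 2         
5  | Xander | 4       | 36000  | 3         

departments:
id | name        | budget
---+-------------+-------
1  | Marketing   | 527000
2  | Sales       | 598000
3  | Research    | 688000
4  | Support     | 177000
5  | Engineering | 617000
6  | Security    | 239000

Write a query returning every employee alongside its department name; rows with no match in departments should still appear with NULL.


LEFT JOIN keeps every row from employees (the left table); where dept_id has no match in departments, the department columns become NULL. Walk through each employee:
  - employee 1 (Aaron): dept_id=2 -> matches Sales
  - employee 2 (Fiona): dept_id=5 -> matches Engineering
  - employee 3 (Sam): dept_id=NULL, no match -> kept with NULL
  - employee 4 (Beth): dept_id=2 -> matches Sales
  - employee 5 (Xander): dept_id=4 -> matches Support
All 5 rows appear; 1 has NULL department.

SQL:
SELECT a.name, b.name AS department
FROM employees a
LEFT JOIN departments b ON a.dept_id = b.id

Result:
name   | department 
-------+------------
Aaron  | Sales      
Fiona  | Engineering
Sam    | NULL       
Beth   | Sales      
Xander | Support    


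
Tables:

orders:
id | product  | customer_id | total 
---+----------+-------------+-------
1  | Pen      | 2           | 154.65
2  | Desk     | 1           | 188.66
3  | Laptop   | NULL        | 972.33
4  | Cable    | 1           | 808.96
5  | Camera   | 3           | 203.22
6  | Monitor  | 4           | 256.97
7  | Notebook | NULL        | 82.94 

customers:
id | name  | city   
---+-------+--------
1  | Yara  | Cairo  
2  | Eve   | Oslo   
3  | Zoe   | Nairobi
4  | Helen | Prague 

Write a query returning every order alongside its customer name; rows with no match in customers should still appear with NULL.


LEFT JOIN keeps every row from orders (the left table); where customer_id has no match in customers, the customer columns become NULL. Walk through each order:
  - order 1 (Pen): customer_id=2 -> matches Eve
  - order 2 (Desk): customer_id=1 -> matches Yara
  - order 3 (Laptop): customer_id=NULL, no match -> kept with NULL
  - order 4 (Cable): customer_id=1 -> matches Yara
  - order 5 (Camera): customer_id=3 -> matches Zoe
  - order 6 (Monitor): customer_id=4 -> matches Helen
  - order 7 (Notebook): customer_id=NULL, no match -> kept with NULL
All 7 rows appear; 2 have NULL customer.

SQL:
SELECT a.product, b.name AS customer
FROM orders a
LEFT JOIN customers b ON a.customer_id = b.id

Result:
product  | customer
---------+---------
Pen      | Eve     
Desk     | Yara    
Laptop   | NULL    
Cable    | Yara    
Camera   | Zoe     
Monitor  | Helen   
Notebook | NULL    


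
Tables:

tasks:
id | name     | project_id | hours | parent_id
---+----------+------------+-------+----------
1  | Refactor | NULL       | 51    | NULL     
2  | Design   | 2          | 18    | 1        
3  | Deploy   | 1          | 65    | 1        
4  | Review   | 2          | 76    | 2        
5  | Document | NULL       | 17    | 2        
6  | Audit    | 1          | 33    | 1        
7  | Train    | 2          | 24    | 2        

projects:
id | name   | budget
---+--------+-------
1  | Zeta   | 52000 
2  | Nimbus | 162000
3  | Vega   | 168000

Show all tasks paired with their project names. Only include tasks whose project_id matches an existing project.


INNER JOIN keeps only tasks rows whose project_id matches an id in projects. Walk through each task:
  - task 1 (Refactor): project_id=NULL, no match -> dropped
  - task 2 (Design): project_id=2 -> matches Nimbus
  - task 3 (Deploy): project_id=1 -> matches Zeta
  - task 4 (Review): project_id=2 -> matches Nimbus
  - task 5 (Document): project_id=NULL, no match -> dropped
  - task 6 (Audit): project_id=1 -> matches Zeta
  - task 7 (Train): project_id=2 -> matches Nimbus
So 2 of 7 rows are dropped.

SQL:
SELECT a.name, b.name AS project
FROM tasks a
INNER JOIN projects b ON a.project_id = b.id

Result:
name   | project
-------+--------
Design | Nimbus 
Deploy | Zeta   
Review | Nimbus 
Audit  | Zeta   
Train  | Nimbus 


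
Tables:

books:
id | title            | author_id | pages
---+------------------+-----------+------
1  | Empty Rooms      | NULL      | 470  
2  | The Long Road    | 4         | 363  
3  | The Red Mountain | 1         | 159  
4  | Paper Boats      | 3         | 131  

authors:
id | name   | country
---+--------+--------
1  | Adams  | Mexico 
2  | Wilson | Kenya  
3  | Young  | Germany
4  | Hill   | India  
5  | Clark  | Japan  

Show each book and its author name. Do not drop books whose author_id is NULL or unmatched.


LEFT JOIN keeps every row from books (the left table); where author_id has no match in authors, the author columns become NULL. Walk through each book:
  - book 1 (Empty Rooms): author_id=NULL, no match -> kept with NULL
  - book 2 (The Long Road): author_id=4 -> matches Hill
  - book 3 (The Red Mountain): author_id=1 -> matches Adams
  - book 4 (Paper Boats): author_id=3 -> matches Young
All 4 rows appear; 1 has NULL author.

SQL:
SELECT a.title, b.name AS author
FROM books a
LEFT JOIN authors b ON a.author_id = b.id

Result:
title            | author
-----------------+-------
Empty Rooms      | NULL  
The Long Road    | Hill  
The Red Mountain | Adams 
Paper Boats      | Young 


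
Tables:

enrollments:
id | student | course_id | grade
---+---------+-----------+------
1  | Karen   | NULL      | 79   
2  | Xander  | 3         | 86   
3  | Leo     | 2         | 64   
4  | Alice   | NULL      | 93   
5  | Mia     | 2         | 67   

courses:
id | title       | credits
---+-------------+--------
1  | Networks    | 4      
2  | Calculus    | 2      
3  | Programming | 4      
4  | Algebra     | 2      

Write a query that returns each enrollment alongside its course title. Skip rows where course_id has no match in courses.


INNER JOIN keeps only enrollments rows whose course_id matches an id in courses. Walk through each enrollment:
  - enrollment 1 (Karen): course_id=NULL, no match -> dropped
  - enrollment 2 (Xander): course_id=3 -> matches Programming
  - enrollment 3 (Leo): course_id=2 -> matches Calculus
  - enrollment 4 (Alice): course_id=NULL, no match -> dropped
  - enrollment 5 (Mia): course_id=2 -> matches Calculus
So 2 of 5 rows are dropped.

SQL:
SELECT a.student, b.title AS course
FROM enrollments a
INNER JOIN courses b ON a.course_id = b.id

Result:
student | course     
--------+------------
Xander  | Programming
Leo     | Calculus   
Mia     | Calculus   


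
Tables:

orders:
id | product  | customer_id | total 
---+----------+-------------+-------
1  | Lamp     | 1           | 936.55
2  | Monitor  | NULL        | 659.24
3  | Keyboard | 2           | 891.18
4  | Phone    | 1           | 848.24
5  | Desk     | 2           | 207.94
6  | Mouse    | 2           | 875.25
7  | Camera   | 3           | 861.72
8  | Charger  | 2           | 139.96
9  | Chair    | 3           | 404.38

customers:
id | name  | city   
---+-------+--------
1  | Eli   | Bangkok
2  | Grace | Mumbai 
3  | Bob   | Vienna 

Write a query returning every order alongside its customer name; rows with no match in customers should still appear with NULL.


LEFT JOIN keeps every row from orders (the left table); where customer_id has no match in customers, the customer columns become NULL. Walk through each order:
  - order 1 (Lamp): customer_id=1 -> matches Eli
  - order 2 (Monitor): customer_id=NULL, no match -> kept with NULL
  - order 3 (Keyboard): customer_id=2 -> matches Grace
  - order 4 (Phone): customer_id=1 -> matches Eli
  - order 5 (Desk): customer_id=2 -> matches Grace
  - order 6 (Mouse): customer_id=2 -> matches Grace
  - order 7 (Camera): customer_id=3 -> matches Bob
  - order 8 (Charger): customer_id=2 -> matches Grace
  - order 9 (Chair): customer_id=3 -> matches Bob
All 9 rows appear; 1 has NULL customer.

SQL:
SELECT a.product, b.name AS customer
FROM orders a
LEFT JOIN customers b ON a.customer_id = b.id

Result:
product  | customer
---------+---------
Lamp     | Eli     
Monitor  | NULL    
Keyboard | Grace   
Phone    | Eli     
Desk     | Grace   
Mouse    | Grace   
Camera   | Bob     
Charger  | Grace   
Chair    | Bob     


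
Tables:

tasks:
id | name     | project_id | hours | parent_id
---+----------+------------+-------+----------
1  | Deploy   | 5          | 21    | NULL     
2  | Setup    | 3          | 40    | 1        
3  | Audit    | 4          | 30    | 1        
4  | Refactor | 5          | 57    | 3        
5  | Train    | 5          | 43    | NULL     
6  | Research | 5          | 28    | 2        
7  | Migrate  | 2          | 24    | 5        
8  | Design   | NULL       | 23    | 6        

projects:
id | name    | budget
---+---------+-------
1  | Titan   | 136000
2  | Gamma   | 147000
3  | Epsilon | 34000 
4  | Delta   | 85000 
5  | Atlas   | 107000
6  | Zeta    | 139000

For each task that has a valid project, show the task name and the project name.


INNER JOIN keeps only tasks rows whose project_id matches an id in projects. Walk through each task:
  - task 1 (Deploy): project_id=5 -> matches Atlas
  - task 2 (Setup): project_id=3 -> matches Epsilon
  - task 3 (Audit): project_id=4 -> matches Delta
  - task 4 (Refactor): project_id=5 -> matches Atlas
  - task 5 (Train): project_id=5 -> matches Atlas
  - task 6 (Research): project_id=5 -> matches Atlas
  - task 7 (Migrate): project_id=2 -> matches Gamma
  - task 8 (Design): project_id=NULL, no match -> dropped
So 1 of 8 rows is dropped.

SQL:
SELECT a.name, b.name AS project
FROM tasks a
INNER JOIN projects b ON a.project_id = b.id

Result:
name     | project
---------+--------
Deploy   | Atlas  
Setup    | Epsilon
Audit    | Delta  
Refactor | Atlas  
Train    | Atlas  
Research | Atlas  
Migrate  | Gamma  


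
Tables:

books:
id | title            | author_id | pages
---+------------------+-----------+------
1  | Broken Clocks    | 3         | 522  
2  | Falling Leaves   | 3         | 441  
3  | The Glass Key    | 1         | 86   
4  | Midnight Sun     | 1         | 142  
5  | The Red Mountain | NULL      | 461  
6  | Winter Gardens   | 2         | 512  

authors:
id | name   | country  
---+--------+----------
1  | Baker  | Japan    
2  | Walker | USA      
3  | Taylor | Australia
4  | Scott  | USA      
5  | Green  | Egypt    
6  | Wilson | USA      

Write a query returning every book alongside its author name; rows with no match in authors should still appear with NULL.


LEFT JOIN keeps every row from books (the left table); where author_id has no match in authors, the author columns become NULL. Walk through each book:
  - book 1 (Broken Clocks): author_id=3 -> matches Taylor
  - book 2 (Falling Leaves): author_id=3 -> matches Taylor
  - book 3 (The Glass Key): author_id=1 -> matches Baker
  - book 4 (Midnight Sun): author_id=1 -> matches Baker
  - book 5 (The Red Mountain): author_id=NULL, no match -> kept with NULL
  - book 6 (Winter Gardens): author_id=2 -> matches Walker
All 6 rows appear; 1 has NULL author.

SQL:
SELECT a.title, b.name AS author
FROM books a
LEFT JOIN authors b ON a.author_id = b.id

Result:
title            | author
-----------------+-------
Broken Clocks    | Taylor
Falling Leaves   | Taylor
The Glass Key    | Baker 
Midnight Sun     | Baker 
The Red Mountain | NULL  
Winter Gardens   | Walker


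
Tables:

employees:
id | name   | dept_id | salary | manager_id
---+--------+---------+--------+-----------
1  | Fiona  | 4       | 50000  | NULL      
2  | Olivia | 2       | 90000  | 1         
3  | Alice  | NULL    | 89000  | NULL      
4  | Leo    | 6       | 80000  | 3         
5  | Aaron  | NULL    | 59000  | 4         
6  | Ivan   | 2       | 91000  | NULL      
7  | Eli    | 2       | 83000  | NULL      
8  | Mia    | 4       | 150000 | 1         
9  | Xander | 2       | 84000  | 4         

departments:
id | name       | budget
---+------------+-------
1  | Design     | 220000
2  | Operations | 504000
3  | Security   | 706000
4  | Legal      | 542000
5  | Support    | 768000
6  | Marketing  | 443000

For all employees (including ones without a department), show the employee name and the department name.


LEFT JOIN keeps every row from employees (the left table); where dept_id has no match in departments, the department columns become NULL. Walk through each employee:
  - employee 1 (Fiona): dept_id=4 -> matches Legal
  - employee 2 (Olivia): dept_id=2 -> matches Operations
  - employee 3 (Alice): dept_id=NULL, no match -> kept with NULL
  - employee 4 (Leo): dept_id=6 -> matches Marketing
  - employee 5 (Aaron): dept_id=NULL, no match -> kept with NULL
  - employee 6 (Ivan): dept_id=2 -> matches Operations
  - employee 7 (Eli): dept_id=2 -> matches Operations
  - employee 8 (Mia): dept_id=4 -> matches Legal
  - employee 9 (Xander): dept_id=2 -> matches Operations
All 9 rows appear; 2 have NULL department.

SQL:
SELECT a.name, b.name AS department
FROM employees a
LEFT JOIN departments b ON a.dept_id = b.id

Result:
name   | department
-------+-----------
Fiona  | Legal     
Olivia | Operations
Alice  | NULL      
Leo    | Marketing 
Aaron  | NULL      
Ivan   | Operations
Eli    | Operations
Mia    | Legal     
Xander | Operations


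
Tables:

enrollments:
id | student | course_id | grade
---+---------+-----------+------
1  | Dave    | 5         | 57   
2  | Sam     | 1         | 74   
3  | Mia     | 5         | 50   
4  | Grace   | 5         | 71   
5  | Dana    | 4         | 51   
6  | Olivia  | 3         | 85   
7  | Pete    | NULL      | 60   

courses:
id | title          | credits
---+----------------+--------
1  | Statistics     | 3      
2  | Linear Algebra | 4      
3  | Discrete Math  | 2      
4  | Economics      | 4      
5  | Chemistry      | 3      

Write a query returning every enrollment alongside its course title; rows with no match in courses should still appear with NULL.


LEFT JOIN keeps every row from enrollments (the left table); where course_id has no match in courses, the course columns become NULL. Walk through each enrollment:
  - enrollment 1 (Dave): course_id=5 -> matches Chemistry
  - enrollment 2 (Sam): course_id=1 -> matches Statistics
  - enrollment 3 (Mia): course_id=5 -> matches Chemistry
  - enrollment 4 (Grace): course_id=5 -> matches Chemistry
  - enrollment 5 (Dana): course_id=4 -> matches Economics
  - enrollment 6 (Olivia): course_id=3 -> matches Discrete Math
  - enrollment 7 (Pete): course_id=NULL, no match -> kept with NULL
All 7 rows appear; 1 has NULL course.

SQL:
SELECT a.student, b.title AS course
FROM enrollments a
LEFT JOIN courses b ON a.course_id = b.id

Result:
student | course       
--------+--------------
Dave    | Chemistry    
Sam     | Statistics   
Mia     | Chemistry    
Grace   | Chemistry    
Dana    | Economics    
Olivia  | Discrete Math
Pete    | NULL         


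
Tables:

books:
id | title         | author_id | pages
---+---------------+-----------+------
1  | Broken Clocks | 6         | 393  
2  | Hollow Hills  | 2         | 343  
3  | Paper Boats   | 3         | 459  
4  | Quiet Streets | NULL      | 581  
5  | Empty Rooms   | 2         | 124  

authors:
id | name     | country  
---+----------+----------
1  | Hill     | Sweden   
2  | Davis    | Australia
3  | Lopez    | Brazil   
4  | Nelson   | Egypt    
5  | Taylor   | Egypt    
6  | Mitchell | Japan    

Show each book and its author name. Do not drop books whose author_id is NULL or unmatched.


LEFT JOIN keeps every row from books (the left table); where author_id has no match in authors, the author columns become NULL. Walk through each book:
  - book 1 (Broken Clocks): author_id=6 -> matches Mitchell
  - book 2 (Hollow Hills): author_id=2 -> matches Davis
  - book 3 (Paper Boats): author_id=3 -> matches Lopez
  - book 4 (Quiet Streets): author_id=NULL, no match -> kept with NULL
  - book 5 (Empty Rooms): author_id=2 -> matches Davis
All 5 rows appear; 1 has NULL author.

SQL:
SELECT a.title, b.name AS author
FROM books a
LEFT JOIN authors b ON a.author_id = b.id

Result:
title         | author  
--------------+---------
Broken Clocks | Mitchell
Hollow Hills  | Davis   
Paper Boats   | Lopez   
Quiet Streets | NULL    
Empty Rooms   | Davis   
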